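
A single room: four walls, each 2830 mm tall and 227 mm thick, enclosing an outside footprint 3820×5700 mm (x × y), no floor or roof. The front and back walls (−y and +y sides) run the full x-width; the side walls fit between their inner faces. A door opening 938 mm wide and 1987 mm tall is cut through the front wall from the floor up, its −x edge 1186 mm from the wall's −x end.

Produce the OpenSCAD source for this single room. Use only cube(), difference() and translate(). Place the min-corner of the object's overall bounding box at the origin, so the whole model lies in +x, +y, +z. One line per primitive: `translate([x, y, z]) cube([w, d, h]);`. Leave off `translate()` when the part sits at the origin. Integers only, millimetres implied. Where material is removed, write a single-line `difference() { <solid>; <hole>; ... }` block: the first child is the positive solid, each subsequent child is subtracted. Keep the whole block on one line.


difference() { cube([3820, 227, 2830]); translate([1186, 0, 0]) cube([938, 227, 1987]); }
translate([0, 5473, 0]) cube([3820, 227, 2830]);
translate([0, 227, 0]) cube([227, 5246, 2830]);
translate([3593, 227, 0]) cube([227, 5246, 2830]);


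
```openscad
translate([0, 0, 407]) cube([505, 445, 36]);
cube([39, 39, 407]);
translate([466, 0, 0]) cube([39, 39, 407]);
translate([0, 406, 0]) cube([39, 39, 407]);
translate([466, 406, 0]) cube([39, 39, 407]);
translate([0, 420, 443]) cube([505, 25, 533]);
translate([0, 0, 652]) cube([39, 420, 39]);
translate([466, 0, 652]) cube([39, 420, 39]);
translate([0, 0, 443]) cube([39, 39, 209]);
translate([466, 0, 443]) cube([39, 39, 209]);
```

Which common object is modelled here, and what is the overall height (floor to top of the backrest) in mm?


A chair. The overall height is 976 mm.

A slab on four corner posts with a tall panel at the back — a chair. The seat slab sits at z = 407 with thickness 36, and the 533 mm backrest starts at the seat top, so the overall height is 407 + 36 + 533 = 976 mm.


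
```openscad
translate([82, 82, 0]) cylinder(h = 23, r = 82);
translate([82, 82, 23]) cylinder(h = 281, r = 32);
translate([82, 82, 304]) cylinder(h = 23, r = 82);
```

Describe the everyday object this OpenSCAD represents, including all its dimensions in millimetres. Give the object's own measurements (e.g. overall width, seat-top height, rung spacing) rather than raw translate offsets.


A spool: two coaxial disc flanges of radius 82 mm and thickness 23 mm, joined by a core cylinder of radius 32 mm and height 281 mm. The lower flange rests on z = 0 and the three cylinders share a vertical axis.


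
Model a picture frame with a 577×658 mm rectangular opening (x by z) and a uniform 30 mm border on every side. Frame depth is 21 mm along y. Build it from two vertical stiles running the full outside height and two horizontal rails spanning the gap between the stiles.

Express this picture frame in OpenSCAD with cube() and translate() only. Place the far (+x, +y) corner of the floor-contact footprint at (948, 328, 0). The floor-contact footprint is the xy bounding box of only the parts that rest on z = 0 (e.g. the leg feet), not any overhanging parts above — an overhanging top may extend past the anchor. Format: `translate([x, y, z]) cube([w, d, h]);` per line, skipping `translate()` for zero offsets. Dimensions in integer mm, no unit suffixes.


translate([311, 307, 0]) cube([30, 21, 718]);
translate([918, 307, 0]) cube([30, 21, 718]);
translate([341, 307, 0]) cube([577, 21, 30]);
translate([341, 307, 688]) cube([577, 21, 30]);


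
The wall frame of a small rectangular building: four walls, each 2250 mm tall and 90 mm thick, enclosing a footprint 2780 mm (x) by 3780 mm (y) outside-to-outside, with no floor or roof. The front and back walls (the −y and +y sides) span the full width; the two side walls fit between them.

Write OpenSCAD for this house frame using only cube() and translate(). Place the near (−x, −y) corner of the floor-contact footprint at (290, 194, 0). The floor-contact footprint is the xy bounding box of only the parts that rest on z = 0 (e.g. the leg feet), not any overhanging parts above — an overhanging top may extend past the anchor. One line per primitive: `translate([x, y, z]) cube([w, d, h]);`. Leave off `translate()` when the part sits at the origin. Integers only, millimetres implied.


translate([290, 194, 0]) cube([2780, 90, 2250]);
translate([290, 3884, 0]) cube([2780, 90, 2250]);
translate([290, 284, 0]) cube([90, 3600, 2250]);
translate([2980, 284, 0]) cube([90, 3600, 2250]);


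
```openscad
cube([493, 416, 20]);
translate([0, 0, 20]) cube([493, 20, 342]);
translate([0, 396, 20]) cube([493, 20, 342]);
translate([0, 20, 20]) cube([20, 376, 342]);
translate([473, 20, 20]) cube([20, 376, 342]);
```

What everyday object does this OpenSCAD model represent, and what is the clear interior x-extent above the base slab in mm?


An open box. The internal width is 453 mm.

A 493×416 base slab with four walls standing on it — an open box. The base is 493 mm wide and the walls are 20 mm thick, so the internal width is 493 − 2 × 20 = 453 mm.


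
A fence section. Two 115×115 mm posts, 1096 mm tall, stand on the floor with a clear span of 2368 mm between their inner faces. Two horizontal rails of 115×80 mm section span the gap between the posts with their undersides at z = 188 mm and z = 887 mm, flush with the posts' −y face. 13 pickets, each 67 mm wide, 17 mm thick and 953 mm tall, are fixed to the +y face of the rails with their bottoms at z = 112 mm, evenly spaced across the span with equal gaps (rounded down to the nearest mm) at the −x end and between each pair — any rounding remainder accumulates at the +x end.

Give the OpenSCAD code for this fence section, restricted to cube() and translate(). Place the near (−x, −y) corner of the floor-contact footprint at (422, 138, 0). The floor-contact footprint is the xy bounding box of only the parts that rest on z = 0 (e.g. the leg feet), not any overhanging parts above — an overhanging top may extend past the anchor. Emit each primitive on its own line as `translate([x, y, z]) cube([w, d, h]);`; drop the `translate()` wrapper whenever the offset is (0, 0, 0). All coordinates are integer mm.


translate([422, 138, 0]) cube([115, 115, 1096]);
translate([2905, 138, 0]) cube([115, 115, 1096]);
translate([537, 138, 188]) cube([2368, 115, 80]);
translate([537, 138, 887]) cube([2368, 115, 80]);
translate([643, 253, 112]) cube([67, 17, 953]);
translate([816, 253, 112]) cube([67, 17, 953]);
translate([989, 253, 112]) cube([67, 17, 953]);
translate([1162, 253, 112]) cube([67, 17, 953]);
translate([1335, 253, 112]) cube([67, 17, 953]);
translate([1508, 253, 112]) cube([67, 17, 953]);
translate([1681, 253, 112]) cube([67, 17, 953]);
translate([1854, 253, 112]) cube([67, 17, 953]);
translate([2027, 253, 112]) cube([67, 17, 953]);
translate([2200, 253, 112]) cube([67, 17, 953]);
translate([2373, 253, 112]) cube([67, 17, 953]);
translate([2546, 253, 112]) cube([67, 17, 953]);
translate([2719, 253, 112]) cube([67, 17, 953]);


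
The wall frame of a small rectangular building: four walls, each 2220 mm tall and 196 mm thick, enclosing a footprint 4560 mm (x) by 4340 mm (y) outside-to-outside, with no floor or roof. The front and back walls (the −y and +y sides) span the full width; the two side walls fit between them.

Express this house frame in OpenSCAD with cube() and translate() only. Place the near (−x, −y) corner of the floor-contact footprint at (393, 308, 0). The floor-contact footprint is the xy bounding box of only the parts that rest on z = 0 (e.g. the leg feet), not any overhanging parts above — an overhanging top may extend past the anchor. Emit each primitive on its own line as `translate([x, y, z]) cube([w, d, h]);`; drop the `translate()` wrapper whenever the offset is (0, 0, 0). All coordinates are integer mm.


translate([393, 308, 0]) cube([4560, 196, 2220]);
translate([393, 4452, 0]) cube([4560, 196, 2220]);
translate([393, 504, 0]) cube([196, 3948, 2220]);
translate([4757, 504, 0]) cube([196, 3948, 2220]);


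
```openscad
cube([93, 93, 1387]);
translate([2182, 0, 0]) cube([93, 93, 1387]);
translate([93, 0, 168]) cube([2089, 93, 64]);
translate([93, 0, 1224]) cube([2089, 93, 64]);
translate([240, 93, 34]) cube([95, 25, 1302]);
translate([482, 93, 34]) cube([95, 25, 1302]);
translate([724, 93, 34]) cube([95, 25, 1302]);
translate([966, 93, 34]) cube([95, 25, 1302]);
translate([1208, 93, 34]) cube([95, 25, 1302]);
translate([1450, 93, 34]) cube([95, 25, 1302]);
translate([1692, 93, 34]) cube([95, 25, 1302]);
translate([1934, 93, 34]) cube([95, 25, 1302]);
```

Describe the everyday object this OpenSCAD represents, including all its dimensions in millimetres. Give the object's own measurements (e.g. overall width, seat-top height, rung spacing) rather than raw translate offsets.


A fence section. Two 93×93 mm posts, 1387 mm tall, stand on the floor with a clear span of 2089 mm between their inner faces. Two horizontal rails of 93×64 mm section span the gap between the posts with their undersides at z = 168 mm and z = 1224 mm, flush with the posts' −y face. 8 pickets, each 95 mm wide, 25 mm thick and 1302 mm tall, are fixed to the +y face of the rails with their bottoms at z = 34 mm, spaced across the span with a 147 mm gap after the −x post and between neighbouring pickets, with 153 mm left before the +x post.


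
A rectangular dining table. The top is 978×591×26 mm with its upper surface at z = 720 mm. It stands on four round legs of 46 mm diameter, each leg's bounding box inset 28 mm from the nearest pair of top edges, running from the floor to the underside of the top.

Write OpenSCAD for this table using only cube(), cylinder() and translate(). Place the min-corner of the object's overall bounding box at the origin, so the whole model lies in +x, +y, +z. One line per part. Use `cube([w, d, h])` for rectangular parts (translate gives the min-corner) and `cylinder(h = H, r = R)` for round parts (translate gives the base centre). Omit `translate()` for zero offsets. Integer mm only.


// leg_h = 720 - 26 = 694
translate([0, 0, 694]) cube([978, 591, 26]);
translate([51, 51, 0]) cylinder(h = 694, r = 23);
translate([927, 51, 0]) cylinder(h = 694, r = 23);
translate([51, 540, 0]) cylinder(h = 694, r = 23);
translate([927, 540, 0]) cylinder(h = 694, r = 23);


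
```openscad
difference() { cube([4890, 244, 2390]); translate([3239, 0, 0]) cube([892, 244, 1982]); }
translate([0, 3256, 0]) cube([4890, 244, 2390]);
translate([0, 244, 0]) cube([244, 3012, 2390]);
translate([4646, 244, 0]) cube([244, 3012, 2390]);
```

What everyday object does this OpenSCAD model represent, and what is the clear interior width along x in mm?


A single room. The interior width is 4402 mm.

Four walls enclosing a rectangle with a door in the front wall — a room. Outside width 4890 minus two 244 mm walls gives 4402 mm.


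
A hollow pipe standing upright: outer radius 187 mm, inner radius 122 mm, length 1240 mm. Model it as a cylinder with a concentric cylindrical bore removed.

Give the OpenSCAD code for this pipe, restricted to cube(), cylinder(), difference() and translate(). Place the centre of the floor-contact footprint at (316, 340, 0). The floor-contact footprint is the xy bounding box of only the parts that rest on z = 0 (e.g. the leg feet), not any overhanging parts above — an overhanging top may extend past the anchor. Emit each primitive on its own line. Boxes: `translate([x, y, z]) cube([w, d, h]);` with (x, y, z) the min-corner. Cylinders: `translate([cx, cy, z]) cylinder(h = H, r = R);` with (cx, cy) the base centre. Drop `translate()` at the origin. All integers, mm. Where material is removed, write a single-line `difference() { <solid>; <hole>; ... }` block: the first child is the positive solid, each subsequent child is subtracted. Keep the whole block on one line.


difference() { translate([316, 340, 0]) cylinder(h = 1240, r = 187); translate([316, 340, 0]) cylinder(h = 1240, r = 122); }


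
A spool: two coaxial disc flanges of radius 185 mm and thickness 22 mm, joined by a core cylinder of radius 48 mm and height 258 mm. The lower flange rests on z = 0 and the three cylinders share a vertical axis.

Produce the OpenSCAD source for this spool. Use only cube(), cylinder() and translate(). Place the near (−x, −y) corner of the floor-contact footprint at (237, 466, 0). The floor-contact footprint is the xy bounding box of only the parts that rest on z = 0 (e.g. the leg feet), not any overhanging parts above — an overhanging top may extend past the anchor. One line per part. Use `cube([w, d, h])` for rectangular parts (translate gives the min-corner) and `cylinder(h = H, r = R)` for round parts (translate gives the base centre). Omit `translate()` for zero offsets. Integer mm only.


translate([422, 651, 0]) cylinder(h = 22, r = 185);
translate([422, 651, 22]) cylinder(h = 258, r = 48);
translate([422, 651, 280]) cylinder(h = 22, r = 185);


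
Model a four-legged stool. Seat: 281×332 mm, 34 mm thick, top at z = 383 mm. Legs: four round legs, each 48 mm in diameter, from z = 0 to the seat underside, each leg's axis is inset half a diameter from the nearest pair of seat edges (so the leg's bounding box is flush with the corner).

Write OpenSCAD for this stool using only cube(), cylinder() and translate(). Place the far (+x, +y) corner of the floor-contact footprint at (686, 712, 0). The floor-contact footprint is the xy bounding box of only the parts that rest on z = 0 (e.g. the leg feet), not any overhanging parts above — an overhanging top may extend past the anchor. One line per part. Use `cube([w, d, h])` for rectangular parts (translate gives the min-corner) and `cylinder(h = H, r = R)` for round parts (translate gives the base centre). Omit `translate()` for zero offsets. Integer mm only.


// leg_h = 383 - 34 = 349
translate([405, 380, 349]) cube([281, 332, 34]);
translate([429, 404, 0]) cylinder(h = 349, r = 24);
translate([662, 404, 0]) cylinder(h = 349, r = 24);
translate([429, 688, 0]) cylinder(h = 349, r = 24);
translate([662, 688, 0]) cylinder(h = 349, r = 24);


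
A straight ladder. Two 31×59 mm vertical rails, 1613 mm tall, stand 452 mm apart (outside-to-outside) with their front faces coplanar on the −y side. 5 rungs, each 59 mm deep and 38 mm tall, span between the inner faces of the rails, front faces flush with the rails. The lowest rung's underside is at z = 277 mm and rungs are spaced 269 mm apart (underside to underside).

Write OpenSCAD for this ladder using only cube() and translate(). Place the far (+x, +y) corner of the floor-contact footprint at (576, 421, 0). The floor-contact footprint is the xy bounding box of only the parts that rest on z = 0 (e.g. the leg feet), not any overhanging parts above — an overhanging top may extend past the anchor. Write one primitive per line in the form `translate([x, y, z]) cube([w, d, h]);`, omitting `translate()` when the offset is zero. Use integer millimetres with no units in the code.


// rung span = 452 - 2*31 = 390
// rung[k] z = 277 + k*269
translate([124, 362, 0]) cube([31, 59, 1613]);
translate([545, 362, 0]) cube([31, 59, 1613]);
translate([155, 362, 277]) cube([390, 59, 38]);
translate([155, 362, 546]) cube([390, 59, 38]);
translate([155, 362, 815]) cube([390, 59, 38]);
translate([155, 362, 1084]) cube([390, 59, 38]);
translate([155, 362, 1353]) cube([390, 59, 38]);


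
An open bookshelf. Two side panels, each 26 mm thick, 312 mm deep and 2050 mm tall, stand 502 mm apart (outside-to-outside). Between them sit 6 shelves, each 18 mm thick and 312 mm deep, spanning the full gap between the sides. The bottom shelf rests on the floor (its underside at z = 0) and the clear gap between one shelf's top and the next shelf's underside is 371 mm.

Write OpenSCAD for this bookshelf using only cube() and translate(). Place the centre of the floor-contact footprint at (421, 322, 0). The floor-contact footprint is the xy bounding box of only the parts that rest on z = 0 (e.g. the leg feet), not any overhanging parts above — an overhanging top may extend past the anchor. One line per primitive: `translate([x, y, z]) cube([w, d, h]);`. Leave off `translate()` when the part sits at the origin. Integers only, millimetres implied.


translate([170, 166, 0]) cube([26, 312, 2050]);
translate([646, 166, 0]) cube([26, 312, 2050]);
translate([196, 166, 0]) cube([450, 312, 18]);
translate([196, 166, 389]) cube([450, 312, 18]);
translate([196, 166, 778]) cube([450, 312, 18]);
translate([196, 166, 1167]) cube([450, 312, 18]);
translate([196, 166, 1556]) cube([450, 312, 18]);
translate([196, 166, 1945]) cube([450, 312, 18]);


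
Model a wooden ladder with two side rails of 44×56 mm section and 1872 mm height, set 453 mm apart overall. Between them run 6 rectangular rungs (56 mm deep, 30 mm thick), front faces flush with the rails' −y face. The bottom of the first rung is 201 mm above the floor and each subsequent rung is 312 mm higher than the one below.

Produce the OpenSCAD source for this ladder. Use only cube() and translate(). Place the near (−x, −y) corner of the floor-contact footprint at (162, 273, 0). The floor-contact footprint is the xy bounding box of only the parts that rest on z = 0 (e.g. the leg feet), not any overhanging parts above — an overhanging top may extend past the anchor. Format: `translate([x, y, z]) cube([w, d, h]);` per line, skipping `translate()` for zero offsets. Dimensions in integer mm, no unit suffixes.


translate([162, 273, 0]) cube([44, 56, 1872]);
translate([571, 273, 0]) cube([44, 56, 1872]);
translate([206, 273, 201]) cube([365, 56, 30]);
translate([206, 273, 513]) cube([365, 56, 30]);
translate([206, 273, 825]) cube([365, 56, 30]);
translate([206, 273, 1137]) cube([365, 56, 30]);
translate([206, 273, 1449]) cube([365, 56, 30]);
translate([206, 273, 1761]) cube([365, 56, 30]);


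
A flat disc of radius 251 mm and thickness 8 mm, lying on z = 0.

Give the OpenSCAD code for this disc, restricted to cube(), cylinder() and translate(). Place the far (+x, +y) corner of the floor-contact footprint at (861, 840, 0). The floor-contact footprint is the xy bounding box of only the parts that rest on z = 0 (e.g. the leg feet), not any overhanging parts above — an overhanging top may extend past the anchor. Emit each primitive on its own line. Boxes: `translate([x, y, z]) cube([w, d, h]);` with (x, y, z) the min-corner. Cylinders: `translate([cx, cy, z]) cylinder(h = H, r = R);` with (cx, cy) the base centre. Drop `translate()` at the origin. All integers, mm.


translate([610, 589, 0]) cylinder(h = 8, r = 251);


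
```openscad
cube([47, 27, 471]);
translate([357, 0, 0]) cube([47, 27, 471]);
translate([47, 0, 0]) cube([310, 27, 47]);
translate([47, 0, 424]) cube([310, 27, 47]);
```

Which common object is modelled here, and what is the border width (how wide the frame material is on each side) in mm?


A picture frame. The border width is 47 mm.

Four thin pieces enclosing a rectangular opening — a picture frame. The two full-height stiles are 471 mm tall; the top rail sits at z = 424 and is 47 mm tall, so the border above the opening is 471 − 424 = 47 mm, matching the stile x-width.


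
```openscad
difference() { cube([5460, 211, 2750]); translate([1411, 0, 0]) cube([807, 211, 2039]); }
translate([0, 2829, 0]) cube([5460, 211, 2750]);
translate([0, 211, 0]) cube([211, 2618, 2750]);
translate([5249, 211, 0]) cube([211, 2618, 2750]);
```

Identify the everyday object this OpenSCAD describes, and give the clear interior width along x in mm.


A single room. The interior width is 5038 mm.

Four walls enclosing a rectangle with a door in the front wall — a room. Outside width 5460 minus two 211 mm walls gives 5038 mm.


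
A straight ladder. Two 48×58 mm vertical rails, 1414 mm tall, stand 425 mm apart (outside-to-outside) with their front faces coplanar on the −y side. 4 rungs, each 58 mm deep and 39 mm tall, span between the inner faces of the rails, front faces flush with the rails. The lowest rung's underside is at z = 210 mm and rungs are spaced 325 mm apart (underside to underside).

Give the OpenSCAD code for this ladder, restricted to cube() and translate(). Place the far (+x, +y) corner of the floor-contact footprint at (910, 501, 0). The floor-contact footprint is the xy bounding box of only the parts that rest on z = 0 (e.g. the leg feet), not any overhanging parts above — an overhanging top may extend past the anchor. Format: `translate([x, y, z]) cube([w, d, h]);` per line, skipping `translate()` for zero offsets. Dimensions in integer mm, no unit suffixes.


translate([485, 443, 0]) cube([48, 58, 1414]);
translate([862, 443, 0]) cube([48, 58, 1414]);
translate([533, 443, 210]) cube([329, 58, 39]);
translate([533, 443, 535]) cube([329, 58, 39]);
translate([533, 443, 860]) cube([329, 58, 39]);
translate([533, 443, 1185]) cube([329, 58, 39]);


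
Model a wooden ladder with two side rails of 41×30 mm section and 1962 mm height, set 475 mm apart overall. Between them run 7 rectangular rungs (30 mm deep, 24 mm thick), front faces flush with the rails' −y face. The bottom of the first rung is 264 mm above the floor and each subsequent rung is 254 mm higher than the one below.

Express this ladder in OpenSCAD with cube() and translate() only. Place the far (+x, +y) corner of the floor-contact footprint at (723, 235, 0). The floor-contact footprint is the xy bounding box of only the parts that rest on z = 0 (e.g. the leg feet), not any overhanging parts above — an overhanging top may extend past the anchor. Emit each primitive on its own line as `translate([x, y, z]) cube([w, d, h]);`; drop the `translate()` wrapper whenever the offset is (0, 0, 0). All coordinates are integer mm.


translate([248, 205, 0]) cube([41, 30, 1962]);
translate([682, 205, 0]) cube([41, 30, 1962]);
translate([289, 205, 264]) cube([393, 30, 24]);
translate([289, 205, 518]) cube([393, 30, 24]);
translate([289, 205, 772]) cube([393, 30, 24]);
translate([289, 205, 1026]) cube([393, 30, 24]);
translate([289, 205, 1280]) cube([393, 30, 24]);
translate([289, 205, 1534]) cube([393, 30, 24]);
translate([289, 205, 1788]) cube([393, 30, 24]);


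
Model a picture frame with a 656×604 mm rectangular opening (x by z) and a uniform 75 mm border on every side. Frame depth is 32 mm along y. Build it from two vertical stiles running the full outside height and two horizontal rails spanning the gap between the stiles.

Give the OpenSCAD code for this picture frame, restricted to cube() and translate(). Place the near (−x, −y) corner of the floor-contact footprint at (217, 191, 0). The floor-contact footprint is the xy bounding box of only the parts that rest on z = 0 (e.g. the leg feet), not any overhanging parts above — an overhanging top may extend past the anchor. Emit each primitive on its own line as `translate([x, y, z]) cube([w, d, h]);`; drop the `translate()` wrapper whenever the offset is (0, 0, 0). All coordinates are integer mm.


translate([217, 191, 0]) cube([75, 32, 754]);
translate([948, 191, 0]) cube([75, 32, 754]);
translate([292, 191, 0]) cube([656, 32, 75]);
translate([292, 191, 679]) cube([656, 32, 75]);


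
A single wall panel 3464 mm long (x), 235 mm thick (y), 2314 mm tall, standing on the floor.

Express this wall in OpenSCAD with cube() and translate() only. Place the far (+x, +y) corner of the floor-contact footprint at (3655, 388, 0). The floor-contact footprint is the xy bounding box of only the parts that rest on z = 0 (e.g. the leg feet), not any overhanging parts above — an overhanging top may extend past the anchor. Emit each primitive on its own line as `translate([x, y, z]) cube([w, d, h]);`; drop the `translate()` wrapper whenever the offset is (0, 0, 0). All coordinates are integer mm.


translate([191, 153, 0]) cube([3464, 235, 2314]);


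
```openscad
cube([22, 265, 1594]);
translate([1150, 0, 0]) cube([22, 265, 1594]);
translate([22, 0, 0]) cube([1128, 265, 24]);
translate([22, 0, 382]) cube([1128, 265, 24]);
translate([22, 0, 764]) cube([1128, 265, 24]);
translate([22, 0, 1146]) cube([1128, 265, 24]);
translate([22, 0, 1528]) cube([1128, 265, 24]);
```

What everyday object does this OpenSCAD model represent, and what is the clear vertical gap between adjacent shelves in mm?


A bookshelf. The clear shelf gap is 358 mm.

Two tall side panels with 5 horizontal boards between them — a bookshelf. The first two shelf undersides are at z = 0 and z = 382; with shelf thickness 24, the clear gap is 382 − 0 − 24 = 358 mm.


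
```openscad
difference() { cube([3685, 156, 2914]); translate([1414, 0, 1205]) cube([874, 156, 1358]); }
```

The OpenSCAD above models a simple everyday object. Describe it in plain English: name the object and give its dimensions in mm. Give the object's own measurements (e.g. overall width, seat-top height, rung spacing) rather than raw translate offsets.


A wall 3685 mm long (x), 156 mm thick (y), 2914 mm tall, with a rectangular window opening cut through it. The opening is 874 mm wide and 1358 mm tall; its sill is at z = 1205 mm and its near (−x) edge is 1414 mm from the wall's −x end. The opening passes through the full wall thickness.


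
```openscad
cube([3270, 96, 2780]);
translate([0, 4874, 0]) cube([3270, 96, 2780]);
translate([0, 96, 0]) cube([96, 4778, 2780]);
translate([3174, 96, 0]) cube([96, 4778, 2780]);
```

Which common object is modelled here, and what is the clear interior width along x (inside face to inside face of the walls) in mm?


A house (or room) frame. The interior width is 3078 mm.

Four 2780 mm walls enclosing a rectangle with no floor or roof — a room or house frame. Outside width is 3270 mm and wall thickness is 96 mm, so the interior width is 3270 − 2 × 96 = 3078 mm.


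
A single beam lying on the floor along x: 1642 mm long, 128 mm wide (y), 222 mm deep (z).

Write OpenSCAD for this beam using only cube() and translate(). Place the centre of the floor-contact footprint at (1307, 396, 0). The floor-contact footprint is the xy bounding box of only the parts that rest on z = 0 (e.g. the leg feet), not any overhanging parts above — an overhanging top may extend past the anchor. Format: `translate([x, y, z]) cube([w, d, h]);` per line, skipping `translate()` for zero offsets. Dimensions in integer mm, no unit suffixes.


translate([486, 332, 0]) cube([1642, 128, 222]);


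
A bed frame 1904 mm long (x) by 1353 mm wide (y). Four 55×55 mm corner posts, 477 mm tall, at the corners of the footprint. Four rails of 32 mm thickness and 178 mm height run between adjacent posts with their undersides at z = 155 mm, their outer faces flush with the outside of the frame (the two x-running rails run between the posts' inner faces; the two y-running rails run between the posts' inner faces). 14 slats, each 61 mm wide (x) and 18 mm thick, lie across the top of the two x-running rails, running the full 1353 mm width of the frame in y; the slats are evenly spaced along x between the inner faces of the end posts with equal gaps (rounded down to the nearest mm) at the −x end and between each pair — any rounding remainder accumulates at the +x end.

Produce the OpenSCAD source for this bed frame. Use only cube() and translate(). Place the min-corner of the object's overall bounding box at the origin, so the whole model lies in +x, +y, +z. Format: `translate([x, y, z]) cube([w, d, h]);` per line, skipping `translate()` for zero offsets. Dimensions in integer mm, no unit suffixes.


cube([55, 55, 477]);
translate([0, 1298, 0]) cube([55, 55, 477]);
translate([1849, 0, 0]) cube([55, 55, 477]);
translate([1849, 1298, 0]) cube([55, 55, 477]);
translate([55, 0, 155]) cube([1794, 32, 178]);
translate([55, 1321, 155]) cube([1794, 32, 178]);
translate([0, 55, 155]) cube([32, 1243, 178]);
translate([1872, 55, 155]) cube([32, 1243, 178]);
translate([117, 0, 333]) cube([61, 1353, 18]);
translate([240, 0, 333]) cube([61, 1353, 18]);
translate([363, 0, 333]) cube([61, 1353, 18]);
translate([486, 0, 333]) cube([61, 1353, 18]);
translate([609, 0, 333]) cube([61, 1353, 18]);
translate([732, 0, 333]) cube([61, 1353, 18]);
translate([855, 0, 333]) cube([61, 1353, 18]);
translate([978, 0, 333]) cube([61, 1353, 18]);
translate([1101, 0, 333]) cube([61, 1353, 18]);
translate([1224, 0, 333]) cube([61, 1353, 18]);
translate([1347, 0, 333]) cube([61, 1353, 18]);
translate([1470, 0, 333]) cube([61, 1353, 18]);
translate([1593, 0, 333]) cube([61, 1353, 18]);
translate([1716, 0, 333]) cube([61, 1353, 18]);


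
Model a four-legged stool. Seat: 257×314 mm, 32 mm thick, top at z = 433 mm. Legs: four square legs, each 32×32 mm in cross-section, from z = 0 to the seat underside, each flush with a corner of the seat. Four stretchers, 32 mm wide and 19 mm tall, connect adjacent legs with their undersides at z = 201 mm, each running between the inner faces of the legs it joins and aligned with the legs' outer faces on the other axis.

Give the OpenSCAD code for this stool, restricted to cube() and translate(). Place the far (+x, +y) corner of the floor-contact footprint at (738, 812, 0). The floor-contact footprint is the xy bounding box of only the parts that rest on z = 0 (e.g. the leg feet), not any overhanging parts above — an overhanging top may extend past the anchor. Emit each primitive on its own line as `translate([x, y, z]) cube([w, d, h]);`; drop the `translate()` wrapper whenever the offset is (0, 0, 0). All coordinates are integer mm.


translate([481, 498, 401]) cube([257, 314, 32]);
translate([481, 498, 0]) cube([32, 32, 401]);
translate([706, 498, 0]) cube([32, 32, 401]);
translate([481, 780, 0]) cube([32, 32, 401]);
translate([706, 780, 0]) cube([32, 32, 401]);
translate([513, 498, 201]) cube([193, 32, 19]);
translate([513, 780, 201]) cube([193, 32, 19]);
translate([481, 530, 201]) cube([32, 250, 19]);
translate([706, 530, 201]) cube([32, 250, 19]);


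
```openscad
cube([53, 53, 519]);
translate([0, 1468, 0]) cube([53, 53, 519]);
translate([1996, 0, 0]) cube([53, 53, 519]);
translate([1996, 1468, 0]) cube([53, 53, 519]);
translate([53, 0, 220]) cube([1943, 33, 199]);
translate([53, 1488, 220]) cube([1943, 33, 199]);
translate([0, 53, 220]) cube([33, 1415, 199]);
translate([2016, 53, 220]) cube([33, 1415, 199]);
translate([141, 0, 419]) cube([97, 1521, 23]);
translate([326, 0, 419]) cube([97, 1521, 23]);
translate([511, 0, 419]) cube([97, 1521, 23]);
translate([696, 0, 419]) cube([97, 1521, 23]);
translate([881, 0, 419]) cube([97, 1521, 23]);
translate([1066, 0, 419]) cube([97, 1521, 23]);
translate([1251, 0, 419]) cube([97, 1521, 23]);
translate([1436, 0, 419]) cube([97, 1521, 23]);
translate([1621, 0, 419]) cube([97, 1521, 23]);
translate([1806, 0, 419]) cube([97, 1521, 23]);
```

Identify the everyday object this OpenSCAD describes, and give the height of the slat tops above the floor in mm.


A bed frame. The slat-top height is 442 mm.

Four posts, four rails, and a row of slats — a bed frame. Slats sit on the rails at z = 220 + 199 = 419; with slat thickness 23, the top is 442 mm.


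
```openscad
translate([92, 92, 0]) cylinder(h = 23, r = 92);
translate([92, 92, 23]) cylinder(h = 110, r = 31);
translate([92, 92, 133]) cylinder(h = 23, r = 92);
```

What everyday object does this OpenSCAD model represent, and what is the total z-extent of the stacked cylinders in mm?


A spool. The overall height is 156 mm.

Three coaxial cylinders, large–small–large — a spool. Two 23 mm flanges and a 110 mm core give 23 + 110 + 23 = 156 mm.


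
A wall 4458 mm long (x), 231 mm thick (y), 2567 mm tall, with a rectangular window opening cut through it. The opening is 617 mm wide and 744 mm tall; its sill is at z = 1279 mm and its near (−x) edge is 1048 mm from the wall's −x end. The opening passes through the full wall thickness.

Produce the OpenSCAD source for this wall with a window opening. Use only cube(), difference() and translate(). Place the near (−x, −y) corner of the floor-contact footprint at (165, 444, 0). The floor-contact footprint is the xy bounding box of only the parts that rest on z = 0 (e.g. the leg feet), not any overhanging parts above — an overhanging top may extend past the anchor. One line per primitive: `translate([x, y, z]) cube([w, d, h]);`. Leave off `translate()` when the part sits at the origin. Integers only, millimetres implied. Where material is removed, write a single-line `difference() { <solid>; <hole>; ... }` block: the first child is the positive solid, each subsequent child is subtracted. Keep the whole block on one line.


difference() { translate([165, 444, 0]) cube([4458, 231, 2567]); translate([1213, 444, 1279]) cube([617, 231, 744]); }


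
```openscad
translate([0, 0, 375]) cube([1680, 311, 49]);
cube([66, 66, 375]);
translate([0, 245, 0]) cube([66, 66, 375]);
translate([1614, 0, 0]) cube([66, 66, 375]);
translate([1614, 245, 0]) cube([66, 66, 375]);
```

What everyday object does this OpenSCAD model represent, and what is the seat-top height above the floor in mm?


A bench. The seat-top height is 424 mm.

A long slab on four corner posts — a bench. The slab sits at z = 375 with thickness 49, so the top is 375 + 49 = 424 mm.


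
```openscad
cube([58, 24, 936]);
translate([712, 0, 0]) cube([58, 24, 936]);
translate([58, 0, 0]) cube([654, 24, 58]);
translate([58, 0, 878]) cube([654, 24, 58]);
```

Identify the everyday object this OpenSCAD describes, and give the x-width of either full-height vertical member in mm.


A picture frame. The border width is 58 mm.

Four thin pieces enclosing a rectangular opening — a picture frame. The two full-height stiles are 936 mm tall; the top rail sits at z = 878 and is 58 mm tall, so the border above the opening is 936 − 878 = 58 mm, matching the stile x-width.


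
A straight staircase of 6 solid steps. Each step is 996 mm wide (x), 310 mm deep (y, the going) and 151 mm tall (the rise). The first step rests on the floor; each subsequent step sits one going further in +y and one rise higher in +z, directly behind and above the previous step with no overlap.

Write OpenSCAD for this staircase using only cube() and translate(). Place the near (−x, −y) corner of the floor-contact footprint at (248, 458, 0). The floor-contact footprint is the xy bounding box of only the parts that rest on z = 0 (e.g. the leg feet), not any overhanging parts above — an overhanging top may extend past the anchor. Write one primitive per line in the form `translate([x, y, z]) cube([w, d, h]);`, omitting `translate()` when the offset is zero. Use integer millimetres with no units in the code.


translate([248, 458, 0]) cube([996, 310, 151]);
translate([248, 768, 151]) cube([996, 310, 151]);
translate([248, 1078, 302]) cube([996, 310, 151]);
translate([248, 1388, 453]) cube([996, 310, 151]);
translate([248, 1698, 604]) cube([996, 310, 151]);
translate([248, 2008, 755]) cube([996, 310, 151]);


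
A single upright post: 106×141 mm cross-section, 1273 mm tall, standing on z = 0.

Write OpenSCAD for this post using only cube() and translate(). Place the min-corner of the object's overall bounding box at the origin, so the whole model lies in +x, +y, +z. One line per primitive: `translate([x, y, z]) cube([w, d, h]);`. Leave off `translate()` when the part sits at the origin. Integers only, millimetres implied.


cube([106, 141, 1273]);


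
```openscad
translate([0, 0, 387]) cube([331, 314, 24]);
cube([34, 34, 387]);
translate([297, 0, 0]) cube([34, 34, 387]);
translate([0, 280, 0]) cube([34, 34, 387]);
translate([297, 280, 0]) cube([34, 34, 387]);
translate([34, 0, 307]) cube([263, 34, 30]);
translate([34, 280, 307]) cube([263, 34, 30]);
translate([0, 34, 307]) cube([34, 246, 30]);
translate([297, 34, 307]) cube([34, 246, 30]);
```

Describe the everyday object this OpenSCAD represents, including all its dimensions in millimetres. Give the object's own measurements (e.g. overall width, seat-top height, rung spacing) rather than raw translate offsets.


A four-legged stool. The seat is a 331×314×24 mm slab whose top surface is at z = 411 mm; four square legs, each 34×34 mm in cross-section, run from the floor (z = 0) to the underside of the seat, each flush with a corner of the seat. Four stretchers, 34 mm wide and 30 mm tall, connect adjacent legs with their undersides at z = 307 mm, each running between the inner faces of the legs it joins and aligned with the legs' outer faces on the other axis.


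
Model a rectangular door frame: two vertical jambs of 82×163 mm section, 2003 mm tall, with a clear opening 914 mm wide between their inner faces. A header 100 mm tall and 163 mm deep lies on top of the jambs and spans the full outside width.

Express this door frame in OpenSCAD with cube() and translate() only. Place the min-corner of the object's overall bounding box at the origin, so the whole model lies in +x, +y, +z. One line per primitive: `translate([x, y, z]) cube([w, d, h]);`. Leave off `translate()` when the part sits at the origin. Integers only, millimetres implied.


cube([82, 163, 2003]);
translate([996, 0, 0]) cube([82, 163, 2003]);
translate([0, 0, 2003]) cube([1078, 163, 100]);


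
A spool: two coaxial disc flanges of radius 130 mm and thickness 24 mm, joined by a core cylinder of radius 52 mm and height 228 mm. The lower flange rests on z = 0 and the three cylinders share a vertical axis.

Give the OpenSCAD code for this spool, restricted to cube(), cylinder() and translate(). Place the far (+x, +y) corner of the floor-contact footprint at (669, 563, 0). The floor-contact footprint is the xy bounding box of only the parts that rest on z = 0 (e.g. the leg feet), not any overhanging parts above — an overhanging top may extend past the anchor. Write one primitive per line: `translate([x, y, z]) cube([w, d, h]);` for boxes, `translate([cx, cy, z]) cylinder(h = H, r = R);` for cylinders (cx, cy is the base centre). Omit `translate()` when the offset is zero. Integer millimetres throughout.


translate([539, 433, 0]) cylinder(h = 24, r = 130);
translate([539, 433, 24]) cylinder(h = 228, r = 52);
translate([539, 433, 252]) cylinder(h = 24, r = 130);


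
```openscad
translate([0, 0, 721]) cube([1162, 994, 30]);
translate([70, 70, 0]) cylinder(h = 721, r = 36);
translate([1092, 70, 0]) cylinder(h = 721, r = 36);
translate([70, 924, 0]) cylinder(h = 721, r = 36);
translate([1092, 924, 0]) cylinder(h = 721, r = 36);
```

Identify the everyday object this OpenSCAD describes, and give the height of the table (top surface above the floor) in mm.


A table. The table height is 751 mm.

A 1162×994×30 slab sits at z = 721 on four Ø72 mm round legs — a table. The top surface is at 721 + 30 = 751 mm.


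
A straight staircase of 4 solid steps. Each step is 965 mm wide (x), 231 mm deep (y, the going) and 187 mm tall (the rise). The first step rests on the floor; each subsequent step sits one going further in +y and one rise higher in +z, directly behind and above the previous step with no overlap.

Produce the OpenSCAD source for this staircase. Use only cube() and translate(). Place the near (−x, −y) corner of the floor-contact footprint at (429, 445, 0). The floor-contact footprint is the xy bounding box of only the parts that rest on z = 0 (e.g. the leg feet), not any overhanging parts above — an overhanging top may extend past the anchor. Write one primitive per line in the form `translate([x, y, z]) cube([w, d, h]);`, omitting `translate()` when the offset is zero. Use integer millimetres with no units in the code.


translate([429, 445, 0]) cube([965, 231, 187]);
translate([429, 676, 187]) cube([965, 231, 187]);
translate([429, 907, 374]) cube([965, 231, 187]);
translate([429, 1138, 561]) cube([965, 231, 187]);


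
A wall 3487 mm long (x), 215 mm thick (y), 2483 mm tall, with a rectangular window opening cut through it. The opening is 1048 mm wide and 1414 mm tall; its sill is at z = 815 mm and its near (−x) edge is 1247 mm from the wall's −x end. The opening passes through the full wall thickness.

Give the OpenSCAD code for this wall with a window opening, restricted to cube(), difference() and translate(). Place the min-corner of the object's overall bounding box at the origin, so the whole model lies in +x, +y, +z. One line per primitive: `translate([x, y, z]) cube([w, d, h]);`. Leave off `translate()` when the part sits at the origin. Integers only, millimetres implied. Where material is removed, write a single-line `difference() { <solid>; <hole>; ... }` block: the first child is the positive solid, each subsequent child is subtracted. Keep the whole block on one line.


difference() { cube([3487, 215, 2483]); translate([1247, 0, 815]) cube([1048, 215, 1414]); }
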